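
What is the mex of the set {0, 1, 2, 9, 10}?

The values 0, 1, 2 are all present; 3 is the first non-negative integer missing from the set.

3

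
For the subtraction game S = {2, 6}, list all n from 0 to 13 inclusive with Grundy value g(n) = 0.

Build the Grundy sequence with g(k) = mex{g(k−s) : s ∈ {2, 6}, s ≤ k}:
g(0) = mex{} = 0
g(1) = mex{} = 0
g(2) = mex{0} = 1
g(3) = mex{0} = 1
g(4) = mex{1} = 0
g(5) = mex{1} = 0
g(6) = mex{0} = 1
g(7) = mex{0} = 1
g(8) = mex{1} = 0
g(9) = mex{1} = 0
g(10) = mex{0} = 1
g(11) = mex{0} = 1
g(12) = mex{1} = 0
g(13) = mex{1} = 0
The P-positions (g = 0) in 0..13 are 0, 1, 4, 5, 8, 9, 12, 13.

0, 1, 4, 5, 8, 9, 12, 13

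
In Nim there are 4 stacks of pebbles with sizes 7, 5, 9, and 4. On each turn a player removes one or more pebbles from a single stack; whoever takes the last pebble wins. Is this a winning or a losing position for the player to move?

Winning position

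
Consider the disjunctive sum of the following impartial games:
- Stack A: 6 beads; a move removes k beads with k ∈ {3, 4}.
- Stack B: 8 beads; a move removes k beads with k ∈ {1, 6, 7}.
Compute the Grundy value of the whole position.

Build the Grundy sequence for stack A with g(k) = mex{g(k−s) : s ∈ {3, 4}, s ≤ k}:
k:     0  1  2  3  4  5  6
g(k):  0  0  0  1  1  1  2
So g(6) = 2.
Build the Grundy sequence for stack B with g(k) = mex{g(k−s) : s ∈ {1, 6, 7}, s ≤ k}:
g(0) = mex{} = 0
g(1) = mex{0} = 1
g(2) = mex{1} = 0
g(3) = mex{0} = 1
g(4) = mex{1} = 0
g(5) = mex{0} = 1
g(6) = mex{0,1} = 2
g(7) = mex{0,1,2} = 3
g(8) = mex{0,1,3} = 2
So g(8) = 2.
The value of a disjunctive sum is the nim-sum of the parts.
Combined value = 2 XOR 2 = 0.

0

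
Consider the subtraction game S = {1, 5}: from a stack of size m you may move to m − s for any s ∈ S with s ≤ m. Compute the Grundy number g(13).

1

Compute g(0), g(1), … for moves {1, 5}:
k:     0  1  2  3  4  5  6  7  8  9 10 11 12 13
g(k):  0  1  0  1  0  1  0  1  0  1  0  1  0  1
So g(13) = 1.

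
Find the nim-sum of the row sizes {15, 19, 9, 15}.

Nim-sum: 15 XOR 19 XOR 9 XOR 15 = 26.

26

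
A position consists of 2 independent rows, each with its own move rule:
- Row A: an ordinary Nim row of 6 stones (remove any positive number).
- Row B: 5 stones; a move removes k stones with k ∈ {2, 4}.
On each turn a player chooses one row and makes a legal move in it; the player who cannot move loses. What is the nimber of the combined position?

4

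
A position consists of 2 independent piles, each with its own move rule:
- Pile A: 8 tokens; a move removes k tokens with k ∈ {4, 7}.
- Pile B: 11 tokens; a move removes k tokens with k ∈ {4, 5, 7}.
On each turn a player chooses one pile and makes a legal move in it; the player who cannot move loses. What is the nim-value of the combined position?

Build the Grundy sequence for pile A with g(k) = mex{g(k−s) : s ∈ {4, 7}, s ≤ k}:
k:     0  1  2  3  4  5  6  7  8
g(k):  0  0  0  0  1  1  1  1  2
So g(8) = 2.
For pile B, compute g(0), g(1), … with moves {4, 5, 7}:
k:     0  1  2  3  4  5  6  7  8  9 10 11
g(k):  0  0  0  0  1  1  1  1  2  2  2  0
So g(11) = 0.
By the Sprague-Grundy theorem, the Grundy value of a sum of independent games is the XOR of the component values.
Combined value = 2 XOR 0 = 2.

2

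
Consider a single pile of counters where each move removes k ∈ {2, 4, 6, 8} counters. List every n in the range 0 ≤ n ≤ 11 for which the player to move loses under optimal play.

0, 1, 10, 11

Compute g(0), g(1), … for moves {2, 4, 6, 8}:
g(0) = mex{} = 0
g(1) = mex{} = 0
g(2) = mex{0} = 1
g(3) = mex{0} = 1
g(4) = mex{0,1} = 2
g(5) = mex{0,1} = 2
g(6) = mex{0,1,2} = 3
g(7) = mex{0,1,2} = 3
g(8) = mex{0,1,2,3} = 4
g(9) = mex{0,1,2,3} = 4
g(10) = mex{1,2,3,4} = 0
g(11) = mex{1,2,3,4} = 0
The P-positions (g = 0) in 0..11 are 0, 1, 10, 11.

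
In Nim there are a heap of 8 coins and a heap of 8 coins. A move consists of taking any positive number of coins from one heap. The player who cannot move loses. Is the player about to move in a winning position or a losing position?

Compute the nim-sum pairwise:
8 ^ 8 = 0
The nim-sum is 0, so this is a P-position: the player to move is in a losing position under optimal play.

Losing position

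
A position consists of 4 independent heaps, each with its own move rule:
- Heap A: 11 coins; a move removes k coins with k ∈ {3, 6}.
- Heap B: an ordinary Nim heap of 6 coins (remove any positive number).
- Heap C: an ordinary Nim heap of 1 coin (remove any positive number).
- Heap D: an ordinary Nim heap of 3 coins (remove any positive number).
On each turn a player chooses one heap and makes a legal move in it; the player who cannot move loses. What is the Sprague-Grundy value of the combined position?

4

Grundy values for heap A (subtraction set {3, 6}):
k:     0  1  2  3  4  5  6  7  8  9 10 11
g(k):  0  0  0  1  1  1  2  2  2  0  0  0
So g(11) = 0.
Heap B is a plain Nim heap of size 6, so its Grundy value is 6.
Heap C is a plain Nim heap of size 1, so its Grundy value is 1.
Heap D is a plain Nim heap of size 3, so its Grundy value is 3.
By the Sprague-Grundy theorem, the Grundy value of a sum of independent games is the XOR of the component values.
Combined value = 0 XOR 6 XOR 1 XOR 3 = 4.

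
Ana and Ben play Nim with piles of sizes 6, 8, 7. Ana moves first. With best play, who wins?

Ana wins

Nim-sum: 6 ⊕ 8 ⊕ 7 = 9.
The nim-sum is 9 ≠ 0, so this is an N-position: the player to move can win; Ana has a winning move.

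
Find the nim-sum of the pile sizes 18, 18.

0

Compute the nim-sum pairwise:
18 ⊕ 18 = 0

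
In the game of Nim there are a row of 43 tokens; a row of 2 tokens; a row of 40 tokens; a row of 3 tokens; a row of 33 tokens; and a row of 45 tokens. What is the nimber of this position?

14

Compute the nim-sum pairwise:
43 ⊕ 2 = 41
41 ⊕ 40 = 1
1 ⊕ 3 = 2
2 ⊕ 33 = 35
35 ⊕ 45 = 14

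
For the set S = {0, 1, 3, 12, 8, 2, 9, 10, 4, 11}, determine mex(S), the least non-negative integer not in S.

5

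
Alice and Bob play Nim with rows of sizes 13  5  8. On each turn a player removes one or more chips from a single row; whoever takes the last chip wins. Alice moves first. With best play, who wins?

Bob wins

In binary:
  1101  (13)
  0101  (5)
  1000  (8)
  ----
  0000  (0)
The nim-sum is 0, so this is a P-position: the player to move is in a losing position under optimal play; Alice is about to move from it and so loses — Bob wins.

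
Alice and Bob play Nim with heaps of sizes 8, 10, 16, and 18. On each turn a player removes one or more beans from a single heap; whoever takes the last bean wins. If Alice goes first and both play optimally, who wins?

Bob wins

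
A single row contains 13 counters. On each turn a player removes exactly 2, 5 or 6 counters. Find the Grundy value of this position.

Compute g(0), g(1), … for moves {2, 5, 6}:
k:     0  1  2  3  4  5  6  7  8  9 10 11 12 13
g(k):  0  0  1  1  0  2  1  3  0  2  1  0  0  1
So g(13) = 1.

1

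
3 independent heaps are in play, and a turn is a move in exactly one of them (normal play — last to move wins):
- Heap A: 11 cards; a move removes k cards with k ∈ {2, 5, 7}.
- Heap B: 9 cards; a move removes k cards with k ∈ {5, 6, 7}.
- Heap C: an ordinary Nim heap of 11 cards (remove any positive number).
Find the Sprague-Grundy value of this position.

Grundy values for heap A (subtraction set {2, 5, 7}):
k:     0  1  2  3  4  5  6  7  8  9 10 11
g(k):  0  0  1  1  0  2  1  3  2  2  0  3
So g(11) = 3.
Grundy values for heap B (subtraction set {5, 6, 7}):
g(0) = mex{} = 0
g(1) = mex{} = 0
g(2) = mex{} = 0
g(3) = mex{} = 0
g(4) = mex{} = 0
g(5) = mex{0} = 1
g(6) = mex{0} = 1
g(7) = mex{0} = 1
g(8) = mex{0} = 1
g(9) = mex{0} = 1
So g(9) = 1.
Heap C is a plain Nim heap of size 11, so its Grundy value is 11.
The value of a disjunctive sum is the nim-sum of the parts.
Combined value = 3 ⊕ 1 ⊕ 11 = 9.

9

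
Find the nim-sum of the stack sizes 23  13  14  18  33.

39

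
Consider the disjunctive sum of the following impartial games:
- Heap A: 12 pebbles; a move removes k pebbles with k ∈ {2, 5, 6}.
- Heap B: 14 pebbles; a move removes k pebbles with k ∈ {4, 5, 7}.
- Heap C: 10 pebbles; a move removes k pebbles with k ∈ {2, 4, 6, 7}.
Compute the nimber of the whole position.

0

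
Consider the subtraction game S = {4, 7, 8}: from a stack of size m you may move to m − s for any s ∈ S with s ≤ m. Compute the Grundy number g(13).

Grundy values for subtraction set {4, 7, 8}:
k:     0  1  2  3  4  5  6  7  8  9 10 11 12 13
g(k):  0  0  0  0  1  1  1  1  2  2  2  2  0  0
So g(13) = 0.

0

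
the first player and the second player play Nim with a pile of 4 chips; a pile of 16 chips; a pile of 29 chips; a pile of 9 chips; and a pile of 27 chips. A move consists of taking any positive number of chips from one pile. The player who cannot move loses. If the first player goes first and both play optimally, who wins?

Compute the nim-sum pairwise:
4 XOR 16 = 20
20 XOR 29 = 9
9 XOR 9 = 0
0 XOR 27 = 27
The nim-sum is 27 ≠ 0, so this is an N-position: the player to move can win; the first player has a winning move.

the first player wins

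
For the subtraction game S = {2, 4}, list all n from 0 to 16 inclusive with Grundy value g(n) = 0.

0, 1, 6, 7, 12, 13

Build the Grundy sequence with g(k) = mex{g(k−s) : s ∈ {2, 4}, s ≤ k}:
k:     0  1  2  3  4  5  6  7  8  9 10 11 12 13 14 15 16
g(k):  0  0  1  1  2  2  0  0  1  1  2  2  0  0  1  1  2
The P-positions (g = 0) in 0..16 are 0, 1, 6, 7, 12, 13.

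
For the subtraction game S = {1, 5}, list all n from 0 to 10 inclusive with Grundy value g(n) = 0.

Build the Grundy sequence with g(k) = mex{g(k−s) : s ∈ {1, 5}, s ≤ k}:
k:     0  1  2  3  4  5  6  7  8  9 10
g(k):  0  1  0  1  0  1  0  1  0  1  0
The P-positions (g = 0) in 0..10 are 0, 2, 4, 6, 8, 10.

0, 2, 4, 6, 8, 10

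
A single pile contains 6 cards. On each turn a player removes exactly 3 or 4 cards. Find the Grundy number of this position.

2

Build the Grundy sequence with g(k) = mex{g(k−s) : s ∈ {3, 4}, s ≤ k}:
g(0) = mex{} = 0
g(1) = mex{} = 0
g(2) = mex{} = 0
g(3) = mex{0} = 1
g(4) = mex{0} = 1
g(5) = mex{0} = 1
g(6) = mex{0,1} = 2
So g(6) = 2.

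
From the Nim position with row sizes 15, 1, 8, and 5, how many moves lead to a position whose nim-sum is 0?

1

In binary:
  1111  (15)
  0001  (1)
  1000  (8)
  0101  (5)
  ----
  0011  (3)
The overall nim-sum is X = 3. A row of size p has a winning move iff p XOR X < p (reduce it to p XOR X).
  15: 15 XOR 3 = 12 < 15 — winning move (to 12).
  1: 1 XOR 3 = 2 ≥ 1 — no move.
  8: 8 XOR 3 = 11 ≥ 8 — no move.
  5: 5 XOR 3 = 6 ≥ 5 — no move.
That gives 1 winning move.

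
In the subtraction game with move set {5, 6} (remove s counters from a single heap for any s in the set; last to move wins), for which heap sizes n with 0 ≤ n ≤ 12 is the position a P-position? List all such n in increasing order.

0, 1, 2, 3, 4, 11, 12

Compute g(0), g(1), … for moves {5, 6}:
k:     0  1  2  3  4  5  6  7  8  9 10 11 12
g(k):  0  0  0  0  0  1  1  1  1  1  2  0  0
The P-positions (g = 0) in 0..12 are 0, 1, 2, 3, 4, 11, 12.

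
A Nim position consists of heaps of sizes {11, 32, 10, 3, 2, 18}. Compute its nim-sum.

50

Nim-sum: 11 XOR 32 XOR 10 XOR 3 XOR 2 XOR 18 = 50.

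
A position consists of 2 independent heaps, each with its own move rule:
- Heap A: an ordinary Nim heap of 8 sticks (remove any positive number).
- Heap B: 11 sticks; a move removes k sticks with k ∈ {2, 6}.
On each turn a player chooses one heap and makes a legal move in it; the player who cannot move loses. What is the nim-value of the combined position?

9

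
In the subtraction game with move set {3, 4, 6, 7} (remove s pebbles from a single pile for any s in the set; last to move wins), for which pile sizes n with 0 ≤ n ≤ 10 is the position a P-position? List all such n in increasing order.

0, 1, 2, 10

Compute g(0), g(1), … for moves {3, 4, 6, 7}:
g(0) = mex{} = 0
g(1) = mex{} = 0
g(2) = mex{} = 0
g(3) = mex{0} = 1
g(4) = mex{0} = 1
g(5) = mex{0} = 1
g(6) = mex{0,1} = 2
g(7) = mex{0,1} = 2
g(8) = mex{0,1} = 2
g(9) = mex{0,1,2} = 3
g(10) = mex{1,2} = 0
The P-positions (g = 0) in 0..10 are 0, 1, 2, 10.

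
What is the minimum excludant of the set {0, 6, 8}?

1

0 is in the set but 1 is not, so the mex is 1.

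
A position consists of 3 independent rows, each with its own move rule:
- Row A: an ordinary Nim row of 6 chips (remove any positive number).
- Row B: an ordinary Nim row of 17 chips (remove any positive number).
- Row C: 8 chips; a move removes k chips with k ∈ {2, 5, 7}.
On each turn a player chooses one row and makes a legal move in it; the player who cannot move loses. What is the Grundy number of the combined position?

21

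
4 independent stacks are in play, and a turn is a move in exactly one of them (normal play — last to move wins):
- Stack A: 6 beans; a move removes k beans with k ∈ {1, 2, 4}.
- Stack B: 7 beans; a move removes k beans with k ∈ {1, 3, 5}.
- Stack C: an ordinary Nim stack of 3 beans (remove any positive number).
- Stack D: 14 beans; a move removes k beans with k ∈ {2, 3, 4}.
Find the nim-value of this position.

3

For stack A, compute g(0), g(1), … with moves {1, 2, 4}:
k:     0  1  2  3  4  5  6
g(k):  0  1  2  0  1  2  0
So g(6) = 0.
Build the Grundy sequence for stack B with g(k) = mex{g(k−s) : s ∈ {1, 3, 5}, s ≤ k}:
k:     0  1  2  3  4  5  6  7
g(k):  0  1  0  1  0  1  0  1
So g(7) = 1.
Stack C is a plain Nim stack of size 3, so its Grundy value is 3.
For stack D, compute g(0), g(1), … with moves {2, 3, 4}:
g(0) = mex{} = 0
g(1) = mex{} = 0
g(2) = mex{0} = 1
g(3) = mex{0} = 1
g(4) = mex{0,1} = 2
g(5) = mex{0,1} = 2
g(6) = mex{1,2} = 0
g(7) = mex{1,2} = 0
g(8) = mex{0,2} = 1
g(9) = mex{0,2} = 1
g(10) = mex{0,1} = 2
g(11) = mex{0,1} = 2
g(12) = mex{1,2} = 0
g(13) = mex{1,2} = 0
g(14) = mex{0,2} = 1
So g(14) = 1.
The value of a disjunctive sum is the nim-sum of the parts.
Combined value = 0 XOR 1 XOR 3 XOR 1 = 3.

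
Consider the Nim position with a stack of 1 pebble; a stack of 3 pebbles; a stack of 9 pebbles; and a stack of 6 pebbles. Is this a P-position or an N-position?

N-position

Nim-sum: 1 ⊕ 3 ⊕ 9 ⊕ 6 = 13.
The nim-sum is 13 ≠ 0, so this is an N-position: the player to move can win.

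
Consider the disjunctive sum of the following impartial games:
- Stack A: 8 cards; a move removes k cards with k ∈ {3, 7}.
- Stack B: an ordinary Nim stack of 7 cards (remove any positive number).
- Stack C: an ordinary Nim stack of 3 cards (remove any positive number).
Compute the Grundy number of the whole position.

Grundy values for stack A (subtraction set {3, 7}):
k:     0  1  2  3  4  5  6  7  8
g(k):  0  0  0  1  1  1  0  2  2
So g(8) = 2.
Stack B is a plain Nim stack of size 7, so its Grundy value is 7.
Stack C is a plain Nim stack of size 3, so its Grundy value is 3.
By the Sprague-Grundy theorem, the Grundy value of a sum of independent games is the XOR of the component values.
Combined value = 2 ⊕ 7 ⊕ 3 = 6.

6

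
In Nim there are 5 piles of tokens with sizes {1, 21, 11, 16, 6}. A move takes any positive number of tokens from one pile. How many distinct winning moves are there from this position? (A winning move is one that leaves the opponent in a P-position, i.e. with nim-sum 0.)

1

Write each in binary and XOR column by column:
  00001  (1)
  10101  (21)
  01011  (11)
  10000  (16)
  00110  (6)
  -----
  01001  (9)
The overall nim-sum is X = 9. A pile of size p has a winning move iff p XOR X < p (reduce it to p XOR X).
  1: 1 XOR 9 = 8 ≥ 1 — no move.
  21: 21 XOR 9 = 28 ≥ 21 — no move.
  11: 11 XOR 9 = 2 < 11 — winning move (to 2).
  16: 16 XOR 9 = 25 ≥ 16 — no move.
  6: 6 XOR 9 = 15 ≥ 6 — no move.
That gives 1 winning move.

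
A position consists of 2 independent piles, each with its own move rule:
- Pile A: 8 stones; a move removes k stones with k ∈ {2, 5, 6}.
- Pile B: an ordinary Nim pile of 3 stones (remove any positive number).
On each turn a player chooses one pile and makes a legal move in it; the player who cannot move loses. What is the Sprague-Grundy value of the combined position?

Grundy values for pile A (subtraction set {2, 5, 6}):
g(0) = mex{} = 0
g(1) = mex{} = 0
g(2) = mex{0} = 1
g(3) = mex{0} = 1
g(4) = mex{1} = 0
g(5) = mex{0,1} = 2
g(6) = mex{0} = 1
g(7) = mex{0,1,2} = 3
g(8) = mex{1} = 0
So g(8) = 0.
Pile B is a plain Nim pile of size 3, so its Grundy value is 3.
By the Sprague-Grundy theorem, the Grundy value of a sum of independent games is the XOR of the component values.
Combined value = 0 XOR 3 = 3.

3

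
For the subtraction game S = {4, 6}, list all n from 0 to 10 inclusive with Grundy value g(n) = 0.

0, 1, 2, 3, 10

Grundy values for subtraction set {4, 6}:
g(0) = mex{} = 0
g(1) = mex{} = 0
g(2) = mex{} = 0
g(3) = mex{} = 0
g(4) = mex{0} = 1
g(5) = mex{0} = 1
g(6) = mex{0} = 1
g(7) = mex{0} = 1
g(8) = mex{0,1} = 2
g(9) = mex{0,1} = 2
g(10) = mex{1} = 0
The P-positions (g = 0) in 0..10 are 0, 1, 2, 3, 10.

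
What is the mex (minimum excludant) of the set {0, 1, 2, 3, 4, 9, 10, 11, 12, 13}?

5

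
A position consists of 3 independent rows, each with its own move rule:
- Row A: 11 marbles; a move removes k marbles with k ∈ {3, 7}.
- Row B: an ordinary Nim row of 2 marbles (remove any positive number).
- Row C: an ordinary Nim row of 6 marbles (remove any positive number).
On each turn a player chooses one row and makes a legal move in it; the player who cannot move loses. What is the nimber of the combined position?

4

For row A, compute g(0), g(1), … with moves {3, 7}:
k:     0  1  2  3  4  5  6  7  8  9 10 11
g(k):  0  0  0  1  1  1  0  2  2  1  0  0
So g(11) = 0.
Row B is a plain Nim row of size 2, so its Grundy value is 2.
Row C is a plain Nim row of size 6, so its Grundy value is 6.
By the Sprague-Grundy theorem, the Grundy value of a sum of independent games is the XOR of the component values.
Combined value = 0 XOR 2 XOR 6 = 4.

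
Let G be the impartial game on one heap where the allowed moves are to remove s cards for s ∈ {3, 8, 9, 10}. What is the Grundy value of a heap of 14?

Build the Grundy sequence with g(k) = mex{g(k−s) : s ∈ {3, 8, 9, 10}, s ≤ k}:
k:     0  1  2  3  4  5  6  7  8  9 10 11 12 13 14
g(k):  0  0  0  1  1  1  0  0  2  1  1  3  2  0  2
So g(14) = 2.

2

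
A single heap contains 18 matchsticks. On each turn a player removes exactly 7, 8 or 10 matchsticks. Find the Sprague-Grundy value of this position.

0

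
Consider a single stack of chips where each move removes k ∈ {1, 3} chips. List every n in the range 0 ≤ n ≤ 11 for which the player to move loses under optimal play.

0, 2, 4, 6, 8, 10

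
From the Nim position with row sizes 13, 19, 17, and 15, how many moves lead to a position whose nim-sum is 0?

0

Nim-sum: 13 XOR 19 XOR 17 XOR 15 = 0.
The nim-sum is already 0, so every move leaves a nonzero nim-sum — there are no winning moves.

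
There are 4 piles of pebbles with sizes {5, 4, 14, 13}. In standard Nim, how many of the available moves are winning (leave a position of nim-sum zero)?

Compute the nim-sum pairwise:
5 ⊕ 4 = 1
1 ⊕ 14 = 15
15 ⊕ 13 = 2
The overall nim-sum is X = 2. A pile of size p has a winning move iff p XOR X < p (reduce it to p XOR X).
  5: 5 XOR 2 = 7 ≥ 5 — no move.
  4: 4 XOR 2 = 6 ≥ 4 — no move.
  14: 14 XOR 2 = 12 < 14 — winning move (to 12).
  13: 13 XOR 2 = 15 ≥ 13 — no move.
That gives 1 winning move.

1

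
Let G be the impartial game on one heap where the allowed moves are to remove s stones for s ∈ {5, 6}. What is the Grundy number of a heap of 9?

1

Build the Grundy sequence with g(k) = mex{g(k−s) : s ∈ {5, 6}, s ≤ k}:
k:     0  1  2  3  4  5  6  7  8  9
g(k):  0  0  0  0  0  1  1  1  1  1
So g(9) = 1.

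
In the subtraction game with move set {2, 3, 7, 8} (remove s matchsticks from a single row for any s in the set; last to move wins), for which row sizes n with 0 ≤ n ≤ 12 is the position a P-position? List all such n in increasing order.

0, 1, 5, 6, 10, 11

Grundy values for subtraction set {2, 3, 7, 8}:
g(0) = mex{} = 0
g(1) = mex{} = 0
g(2) = mex{0} = 1
g(3) = mex{0} = 1
g(4) = mex{0,1} = 2
g(5) = mex{1} = 0
g(6) = mex{1,2} = 0
g(7) = mex{0,2} = 1
g(8) = mex{0} = 1
g(9) = mex{0,1} = 2
g(10) = mex{1} = 0
g(11) = mex{1,2} = 0
g(12) = mex{0,2} = 1
The P-positions (g = 0) in 0..12 are 0, 1, 5, 6, 10, 11.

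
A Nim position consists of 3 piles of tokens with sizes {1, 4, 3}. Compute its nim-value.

6

Nim-sum: 1 XOR 4 XOR 3 = 6.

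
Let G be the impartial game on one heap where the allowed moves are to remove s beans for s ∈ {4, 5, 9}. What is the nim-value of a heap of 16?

0

Grundy values for subtraction set {4, 5, 9}:
k:     0  1  2  3  4  5  6  7  8  9 10 11 12 13 14 15 16
g(k):  0  0  0  0  1  1  1  1  2  2  2  2  3  0  0  0  0
So g(16) = 0.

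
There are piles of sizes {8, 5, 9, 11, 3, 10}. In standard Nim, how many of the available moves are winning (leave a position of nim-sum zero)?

Compute the nim-sum pairwise:
8 ⊕ 5 = 13
13 ⊕ 9 = 4
4 ⊕ 11 = 15
15 ⊕ 3 = 12
12 ⊕ 10 = 6
The overall nim-sum is X = 6. A pile of size p has a winning move iff p XOR X < p (reduce it to p XOR X).
  8: 8 XOR 6 = 14 ≥ 8 — no move.
  5: 5 XOR 6 = 3 < 5 — winning move (to 3).
  9: 9 XOR 6 = 15 ≥ 9 — no move.
  11: 11 XOR 6 = 13 ≥ 11 — no move.
  3: 3 XOR 6 = 5 ≥ 3 — no move.
  10: 10 XOR 6 = 12 ≥ 10 — no move.
That gives 1 winning move.

1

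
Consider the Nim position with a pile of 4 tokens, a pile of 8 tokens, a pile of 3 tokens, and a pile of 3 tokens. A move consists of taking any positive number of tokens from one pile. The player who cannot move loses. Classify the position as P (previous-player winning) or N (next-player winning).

N-position

In binary:
  0100  (4)
  1000  (8)
  0011  (3)
  0011  (3)
  ----
  1100  (12)
The nim-sum is 12 ≠ 0, so this is an N-position: the player to move can win.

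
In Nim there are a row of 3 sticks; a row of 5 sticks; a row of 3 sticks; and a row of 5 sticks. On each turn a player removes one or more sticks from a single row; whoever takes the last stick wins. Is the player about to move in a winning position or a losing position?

Losing position

Compute the nim-sum pairwise:
3 XOR 5 = 6
6 XOR 3 = 5
5 XOR 5 = 0
The nim-sum is 0, so this is a P-position: the player to move is in a losing position under optimal play.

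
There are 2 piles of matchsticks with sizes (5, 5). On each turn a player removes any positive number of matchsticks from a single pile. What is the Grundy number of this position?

0

Nim-sum: 5 ⊕ 5 = 0.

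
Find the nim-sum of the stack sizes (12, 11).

7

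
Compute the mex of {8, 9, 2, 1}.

0 is not in the set, so the mex is 0.

0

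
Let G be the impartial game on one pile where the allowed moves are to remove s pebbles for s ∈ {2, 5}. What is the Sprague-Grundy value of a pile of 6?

Build the Grundy sequence with g(k) = mex{g(k−s) : s ∈ {2, 5}, s ≤ k}:
g(0) = mex{} = 0
g(1) = mex{} = 0
g(2) = mex{0} = 1
g(3) = mex{0} = 1
g(4) = mex{1} = 0
g(5) = mex{0,1} = 2
g(6) = mex{0} = 1
So g(6) = 1.

1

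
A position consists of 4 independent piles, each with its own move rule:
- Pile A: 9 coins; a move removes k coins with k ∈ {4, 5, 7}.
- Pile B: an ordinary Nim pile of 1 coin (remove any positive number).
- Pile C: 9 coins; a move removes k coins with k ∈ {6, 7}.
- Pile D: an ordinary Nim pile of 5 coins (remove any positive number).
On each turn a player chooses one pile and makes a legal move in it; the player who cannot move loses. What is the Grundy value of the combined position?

7

Build the Grundy sequence for pile A with g(k) = mex{g(k−s) : s ∈ {4, 5, 7}, s ≤ k}:
k:     0  1  2  3  4  5  6  7  8  9
g(k):  0  0  0  0  1  1  1  1  2  2
So g(9) = 2.
Pile B is a plain Nim pile of size 1, so its Grundy value is 1.
Grundy values for pile C (subtraction set {6, 7}):
g(0) = mex{} = 0
g(1) = mex{} = 0
g(2) = mex{} = 0
g(3) = mex{} = 0
g(4) = mex{} = 0
g(5) = mex{} = 0
g(6) = mex{0} = 1
g(7) = mex{0} = 1
g(8) = mex{0} = 1
g(9) = mex{0} = 1
So g(9) = 1.
Pile D is a plain Nim pile of size 5, so its Grundy value is 5.
By the Sprague-Grundy theorem, the Grundy value of a sum of independent games is the XOR of the component values.
Combined value = 2 ⊕ 1 ⊕ 1 ⊕ 5 = 7.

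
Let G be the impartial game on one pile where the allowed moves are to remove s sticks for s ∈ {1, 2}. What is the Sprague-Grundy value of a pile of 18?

0

Grundy values for subtraction set {1, 2}:
k:     0  1  2  3  4  5  6  7  8  9 10 11 12 13 14 15 16 17 18
g(k):  0  1  2  0  1  2  0  1  2  0  1  2  0  1  2  0  1  2  0
So g(18) = 0.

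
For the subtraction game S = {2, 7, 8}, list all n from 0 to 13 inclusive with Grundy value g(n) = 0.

Compute g(0), g(1), … for moves {2, 7, 8}:
k:     0  1  2  3  4  5  6  7  8  9 10 11 12 13
g(k):  0  0  1  1  0  0  1  1  2  2  0  3  1  2
The P-positions (g = 0) in 0..13 are 0, 1, 4, 5, 10.

0, 1, 4, 5, 10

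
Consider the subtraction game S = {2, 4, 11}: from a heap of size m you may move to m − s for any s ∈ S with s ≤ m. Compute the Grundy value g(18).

2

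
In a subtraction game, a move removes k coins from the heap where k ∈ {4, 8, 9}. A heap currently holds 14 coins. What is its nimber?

0

Grundy values for subtraction set {4, 8, 9}:
k:     0  1  2  3  4  5  6  7  8  9 10 11 12 13 14
g(k):  0  0  0  0  1  1  1  1  2  2  2  2  3  0  0
So g(14) = 0.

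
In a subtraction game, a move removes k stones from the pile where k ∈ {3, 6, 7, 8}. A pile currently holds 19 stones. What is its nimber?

Compute g(0), g(1), … for moves {3, 6, 7, 8}:
k:     0  1  2  3  4  5  6  7  8  9 10 11 12 13 14 15 16 17 18 19
g(k):  0  0  0  1  1  1  2  2  2  3  3  0  0  0  1  1  1  2  2  2
So g(19) = 2.

2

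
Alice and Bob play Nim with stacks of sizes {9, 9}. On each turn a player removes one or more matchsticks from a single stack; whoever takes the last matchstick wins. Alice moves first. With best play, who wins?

Bob wins

Compute the nim-sum pairwise:
9 XOR 9 = 0
The nim-sum is 0, so this is a P-position: the player to move is in a losing position under optimal play; Alice is about to move from it and so loses — Bob wins.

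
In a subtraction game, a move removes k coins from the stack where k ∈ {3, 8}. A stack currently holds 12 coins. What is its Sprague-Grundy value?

Grundy values for subtraction set {3, 8}:
k:     0  1  2  3  4  5  6  7  8  9 10 11 12
g(k):  0  0  0  1  1  1  0  0  2  1  1  0  0
So g(12) = 0.

0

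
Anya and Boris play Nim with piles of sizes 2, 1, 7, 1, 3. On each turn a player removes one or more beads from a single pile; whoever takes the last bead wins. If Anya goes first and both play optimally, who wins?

Nim-sum: 2 ^ 1 ^ 7 ^ 1 ^ 3 = 6.
The nim-sum is 6 ≠ 0, so this is an N-position: the player to move can win; Anya has a winning move.

Anya wins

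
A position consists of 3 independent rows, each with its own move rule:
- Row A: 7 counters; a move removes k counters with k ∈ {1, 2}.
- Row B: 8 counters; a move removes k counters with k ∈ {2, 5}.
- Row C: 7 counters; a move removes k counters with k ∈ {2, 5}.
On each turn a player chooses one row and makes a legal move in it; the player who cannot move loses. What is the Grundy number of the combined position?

For row A, compute g(0), g(1), … with moves {1, 2}:
k:     0  1  2  3  4  5  6  7
g(k):  0  1  2  0  1  2  0  1
So g(7) = 1.
For row B, compute g(0), g(1), … with moves {2, 5}:
k:     0  1  2  3  4  5  6  7  8
g(k):  0  0  1  1  0  2  1  0  0
So g(8) = 0.
Build the Grundy sequence for row C with g(k) = mex{g(k−s) : s ∈ {2, 5}, s ≤ k}:
g(0) = mex{} = 0
g(1) = mex{} = 0
g(2) = mex{0} = 1
g(3) = mex{0} = 1
g(4) = mex{1} = 0
g(5) = mex{0,1} = 2
g(6) = mex{0} = 1
g(7) = mex{1,2} = 0
So g(7) = 0.
By the Sprague-Grundy theorem, the Grundy value of a sum of independent games is the XOR of the component values.
Combined value = 1 XOR 0 XOR 0 = 1.

1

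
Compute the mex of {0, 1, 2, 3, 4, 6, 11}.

5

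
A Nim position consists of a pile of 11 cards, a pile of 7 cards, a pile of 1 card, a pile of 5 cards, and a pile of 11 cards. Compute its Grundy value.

3

Compute the nim-sum pairwise:
11 ⊕ 7 = 12
12 ⊕ 1 = 13
13 ⊕ 5 = 8
8 ⊕ 11 = 3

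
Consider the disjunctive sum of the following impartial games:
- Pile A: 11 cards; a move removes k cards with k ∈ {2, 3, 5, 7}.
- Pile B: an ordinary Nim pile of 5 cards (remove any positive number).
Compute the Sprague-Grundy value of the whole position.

4

For pile A, compute g(0), g(1), … with moves {2, 3, 5, 7}:
k:     0  1  2  3  4  5  6  7  8  9 10 11
g(k):  0  0  1  1  2  2  3  3  4  0  0  1
So g(11) = 1.
Pile B is a plain Nim pile of size 5, so its Grundy value is 5.
The value of a disjunctive sum is the nim-sum of the parts.
Combined value = 1 XOR 5 = 4.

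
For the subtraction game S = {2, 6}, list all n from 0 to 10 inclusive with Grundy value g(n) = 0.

Build the Grundy sequence with g(k) = mex{g(k−s) : s ∈ {2, 6}, s ≤ k}:
k:     0  1  2  3  4  5  6  7  8  9 10
g(k):  0  0  1  1  0  0  1  1  0  0  1
The P-positions (g = 0) in 0..10 are 0, 1, 4, 5, 8, 9.

0, 1, 4, 5, 8, 9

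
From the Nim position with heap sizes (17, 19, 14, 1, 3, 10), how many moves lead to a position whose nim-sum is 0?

1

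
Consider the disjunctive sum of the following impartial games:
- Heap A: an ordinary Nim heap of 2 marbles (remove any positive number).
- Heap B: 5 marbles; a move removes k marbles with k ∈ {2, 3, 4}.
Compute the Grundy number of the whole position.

Heap A is a plain Nim heap of size 2, so its Grundy value is 2.
Grundy values for heap B (subtraction set {2, 3, 4}):
g(0) = mex{} = 0
g(1) = mex{} = 0
g(2) = mex{0} = 1
g(3) = mex{0} = 1
g(4) = mex{0,1} = 2
g(5) = mex{0,1} = 2
So g(5) = 2.
The value of a disjunctive sum is the nim-sum of the parts.
Combined value = 2 ⊕ 2 = 0.

0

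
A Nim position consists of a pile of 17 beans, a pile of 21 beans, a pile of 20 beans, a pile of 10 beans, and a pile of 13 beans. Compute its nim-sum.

Compute the nim-sum pairwise:
17 ^ 21 = 4
4 ^ 20 = 16
16 ^ 10 = 26
26 ^ 13 = 23

23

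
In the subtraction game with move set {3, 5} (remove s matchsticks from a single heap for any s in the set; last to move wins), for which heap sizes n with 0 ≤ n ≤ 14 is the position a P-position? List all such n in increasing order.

0, 1, 2, 8, 9, 10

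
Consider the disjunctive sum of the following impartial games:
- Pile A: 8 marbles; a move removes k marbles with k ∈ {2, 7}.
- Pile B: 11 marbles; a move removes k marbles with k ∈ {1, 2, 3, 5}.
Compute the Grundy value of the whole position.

Build the Grundy sequence for pile A with g(k) = mex{g(k−s) : s ∈ {2, 7}, s ≤ k}:
k:     0  1  2  3  4  5  6  7  8
g(k):  0  0  1  1  0  0  1  1  2
So g(8) = 2.
Grundy values for pile B (subtraction set {1, 2, 3, 5}):
g(0) = mex{} = 0
g(1) = mex{0} = 1
g(2) = mex{0,1} = 2
g(3) = mex{0,1,2} = 3
g(4) = mex{1,2,3} = 0
g(5) = mex{0,2,3} = 1
g(6) = mex{0,1,3} = 2
g(7) = mex{0,1,2} = 3
g(8) = mex{1,2,3} = 0
g(9) = mex{0,2,3} = 1
g(10) = mex{0,1,3} = 2
g(11) = mex{0,1,2} = 3
So g(11) = 3.
By the Sprague-Grundy theorem, the Grundy value of a sum of independent games is the XOR of the component values.
Combined value = 2 XOR 3 = 1.

1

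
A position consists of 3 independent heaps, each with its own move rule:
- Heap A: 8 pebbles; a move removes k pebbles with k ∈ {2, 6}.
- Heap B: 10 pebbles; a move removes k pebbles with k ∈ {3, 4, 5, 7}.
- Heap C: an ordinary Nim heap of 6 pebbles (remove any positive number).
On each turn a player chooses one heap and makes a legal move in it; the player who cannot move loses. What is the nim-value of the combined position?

For heap A, compute g(0), g(1), … with moves {2, 6}:
g(0) = mex{} = 0
g(1) = mex{} = 0
g(2) = mex{0} = 1
g(3) = mex{0} = 1
g(4) = mex{1} = 0
g(5) = mex{1} = 0
g(6) = mex{0} = 1
g(7) = mex{0} = 1
g(8) = mex{1} = 0
So g(8) = 0.
Grundy values for heap B (subtraction set {3, 4, 5, 7}):
k:     0  1  2  3  4  5  6  7  8  9 10
g(k):  0  0  0  1  1  1  2  2  2  3  0
So g(10) = 0.
Heap C is a plain Nim heap of size 6, so its Grundy value is 6.
The value of a disjunctive sum is the nim-sum of the parts.
Combined value = 0 ⊕ 0 ⊕ 6 = 6.

6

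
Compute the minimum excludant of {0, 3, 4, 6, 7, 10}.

0 is in the set but 1 is not, so the mex is 1.

1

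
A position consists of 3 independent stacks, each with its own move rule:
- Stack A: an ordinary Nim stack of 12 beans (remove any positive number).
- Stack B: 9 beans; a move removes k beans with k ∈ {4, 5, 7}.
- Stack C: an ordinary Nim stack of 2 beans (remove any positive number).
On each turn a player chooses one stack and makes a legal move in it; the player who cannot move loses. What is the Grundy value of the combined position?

12

Stack A is a plain Nim stack of size 12, so its Grundy value is 12.
Grundy values for stack B (subtraction set {4, 5, 7}):
g(0) = mex{} = 0
g(1) = mex{} = 0
g(2) = mex{} = 0
g(3) = mex{} = 0
g(4) = mex{0} = 1
g(5) = mex{0} = 1
g(6) = mex{0} = 1
g(7) = mex{0} = 1
g(8) = mex{0,1} = 2
g(9) = mex{0,1} = 2
So g(9) = 2.
Stack C is a plain Nim stack of size 2, so its Grundy value is 2.
By the Sprague-Grundy theorem, the Grundy value of a sum of independent games is the XOR of the component values.
Combined value = 12 ⊕ 2 ⊕ 2 = 12.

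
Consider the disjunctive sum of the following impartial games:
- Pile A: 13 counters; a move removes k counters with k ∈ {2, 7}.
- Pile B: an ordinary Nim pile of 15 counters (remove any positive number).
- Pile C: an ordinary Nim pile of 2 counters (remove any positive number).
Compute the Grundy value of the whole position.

13

Grundy values for pile A (subtraction set {2, 7}):
k:     0  1  2  3  4  5  6  7  8  9 10 11 12 13
g(k):  0  0  1  1  0  0  1  1  2  0  0  1  1  0
So g(13) = 0.
Pile B is a plain Nim pile of size 15, so its Grundy value is 15.
Pile C is a plain Nim pile of size 2, so its Grundy value is 2.
By the Sprague-Grundy theorem, the Grundy value of a sum of independent games is the XOR of the component values.
Combined value = 0 XOR 15 XOR 2 = 13.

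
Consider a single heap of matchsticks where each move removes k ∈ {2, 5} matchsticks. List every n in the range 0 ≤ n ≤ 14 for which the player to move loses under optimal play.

0, 1, 4, 7, 8, 11, 14

Grundy values for subtraction set {2, 5}:
k:     0  1  2  3  4  5  6  7  8  9 10 11 12 13 14
g(k):  0  0  1  1  0  2  1  0  0  1  1  0  2  1  0
The P-positions (g = 0) in 0..14 are 0, 1, 4, 7, 8, 11, 14.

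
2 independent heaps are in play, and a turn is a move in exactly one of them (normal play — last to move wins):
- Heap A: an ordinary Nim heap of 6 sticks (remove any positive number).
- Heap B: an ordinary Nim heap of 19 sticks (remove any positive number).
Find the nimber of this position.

Heap A is a plain Nim heap of size 6, so its Grundy value is 6.
Heap B is a plain Nim heap of size 19, so its Grundy value is 19.
The value of a disjunctive sum is the nim-sum of the parts.
Combined value = 6 XOR 19 = 21.

21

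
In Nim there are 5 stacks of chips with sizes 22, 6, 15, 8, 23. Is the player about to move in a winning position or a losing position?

Write each in binary and XOR column by column:
  10110  (22)
  00110  (6)
  01111  (15)
  01000  (8)
  10111  (23)
  -----
  00000  (0)
The nim-sum is 0, so this is a P-position: the player to move is in a losing position under optimal play.

Losing position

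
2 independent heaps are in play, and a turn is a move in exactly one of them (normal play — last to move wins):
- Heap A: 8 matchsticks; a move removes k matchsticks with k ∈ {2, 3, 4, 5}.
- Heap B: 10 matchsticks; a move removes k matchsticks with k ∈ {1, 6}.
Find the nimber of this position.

1

Build the Grundy sequence for heap A with g(k) = mex{g(k−s) : s ∈ {2, 3, 4, 5}, s ≤ k}:
g(0) = mex{} = 0
g(1) = mex{} = 0
g(2) = mex{0} = 1
g(3) = mex{0} = 1
g(4) = mex{0,1} = 2
g(5) = mex{0,1} = 2
g(6) = mex{0,1,2} = 3
g(7) = mex{1,2} = 0
g(8) = mex{1,2,3} = 0
So g(8) = 0.
For heap B, compute g(0), g(1), … with moves {1, 6}:
g(0) = mex{} = 0
g(1) = mex{0} = 1
g(2) = mex{1} = 0
g(3) = mex{0} = 1
g(4) = mex{1} = 0
g(5) = mex{0} = 1
g(6) = mex{0,1} = 2
g(7) = mex{1,2} = 0
g(8) = mex{0} = 1
g(9) = mex{1} = 0
g(10) = mex{0} = 1
So g(10) = 1.
By the Sprague-Grundy theorem, the Grundy value of a sum of independent games is the XOR of the component values.
Combined value = 0 XOR 1 = 1.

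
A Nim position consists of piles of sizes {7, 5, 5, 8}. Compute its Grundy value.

15

Nim-sum: 7 ^ 5 ^ 5 ^ 8 = 15.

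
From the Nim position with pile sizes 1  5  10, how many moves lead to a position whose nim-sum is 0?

1

Compute the nim-sum pairwise:
1 ⊕ 5 = 4
4 ⊕ 10 = 14
The overall nim-sum is X = 14. A pile of size p has a winning move iff p XOR X < p (reduce it to p XOR X).
  1: 1 XOR 14 = 15 ≥ 1 — no move.
  5: 5 XOR 14 = 11 ≥ 5 — no move.
  10: 10 XOR 14 = 4 < 10 — winning move (to 4).
That gives 1 winning move.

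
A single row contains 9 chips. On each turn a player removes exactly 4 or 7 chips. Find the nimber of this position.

Grundy values for subtraction set {4, 7}:
k:     0  1  2  3  4  5  6  7  8  9
g(k):  0  0  0  0  1  1  1  1  2  2
So g(9) = 2.

2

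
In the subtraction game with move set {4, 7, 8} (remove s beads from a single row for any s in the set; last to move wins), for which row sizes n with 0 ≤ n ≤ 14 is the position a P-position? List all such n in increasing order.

0, 1, 2, 3, 12, 13, 14

Compute g(0), g(1), … for moves {4, 7, 8}:
k:     0  1  2  3  4  5  6  7  8  9 10 11 12 13 14
g(k):  0  0  0  0  1  1  1  1  2  2  2  2  0  0  0
The P-positions (g = 0) in 0..14 are 0, 1, 2, 3, 12, 13, 14.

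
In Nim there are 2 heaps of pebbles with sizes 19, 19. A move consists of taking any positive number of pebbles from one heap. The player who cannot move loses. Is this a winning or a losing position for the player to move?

Losing position

Compute the nim-sum pairwise:
19 ^ 19 = 0
The nim-sum is 0, so this is a P-position: the player to move is in a losing position under optimal play.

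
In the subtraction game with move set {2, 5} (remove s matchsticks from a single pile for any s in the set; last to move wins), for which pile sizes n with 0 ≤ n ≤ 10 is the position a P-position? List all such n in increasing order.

0, 1, 4, 7, 8

Build the Grundy sequence with g(k) = mex{g(k−s) : s ∈ {2, 5}, s ≤ k}:
g(0) = mex{} = 0
g(1) = mex{} = 0
g(2) = mex{0} = 1
g(3) = mex{0} = 1
g(4) = mex{1} = 0
g(5) = mex{0,1} = 2
g(6) = mex{0} = 1
g(7) = mex{1,2} = 0
g(8) = mex{1} = 0
g(9) = mex{0} = 1
g(10) = mex{0,2} = 1
The P-positions (g = 0) in 0..10 are 0, 1, 4, 7, 8.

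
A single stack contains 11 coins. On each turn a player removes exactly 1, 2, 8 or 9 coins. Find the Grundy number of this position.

Build the Grundy sequence with g(k) = mex{g(k−s) : s ∈ {1, 2, 8, 9}, s ≤ k}:
g(0) = mex{} = 0
g(1) = mex{0} = 1
g(2) = mex{0,1} = 2
g(3) = mex{1,2} = 0
g(4) = mex{0,2} = 1
g(5) = mex{0,1} = 2
g(6) = mex{1,2} = 0
g(7) = mex{0,2} = 1
g(8) = mex{0,1} = 2
g(9) = mex{0,1,2} = 3
g(10) = mex{1,2,3} = 0
g(11) = mex{0,2,3} = 1
So g(11) = 1.

1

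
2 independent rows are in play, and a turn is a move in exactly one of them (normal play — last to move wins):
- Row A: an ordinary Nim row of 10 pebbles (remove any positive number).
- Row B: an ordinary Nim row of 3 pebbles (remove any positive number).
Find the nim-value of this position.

9

Row A is a plain Nim row of size 10, so its Grundy value is 10.
Row B is a plain Nim row of size 3, so its Grundy value is 3.
The value of a disjunctive sum is the nim-sum of the parts.
Combined value = 10 ⊕ 3 = 9.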